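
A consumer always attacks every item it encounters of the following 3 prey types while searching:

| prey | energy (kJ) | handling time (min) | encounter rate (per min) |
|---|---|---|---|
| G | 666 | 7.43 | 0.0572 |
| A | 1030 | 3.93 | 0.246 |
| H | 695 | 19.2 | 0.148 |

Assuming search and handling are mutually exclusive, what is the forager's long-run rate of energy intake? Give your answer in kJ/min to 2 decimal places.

R = Σλ_iE_i / (1 + Σλ_ih_i)
Numerator: 0.0572×666 + 0.246×1030 + 0.148×695 = 394.3
Denominator: 1 + 0.0572×7.43 + 0.246×3.93 + 0.148×19.2 = 5.233
R = 394.3/5.233 = 75.35 kJ/min

75.35 kJ/min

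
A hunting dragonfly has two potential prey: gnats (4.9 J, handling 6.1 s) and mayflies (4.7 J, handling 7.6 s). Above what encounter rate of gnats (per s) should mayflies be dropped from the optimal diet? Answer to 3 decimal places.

Drop mayflies once their profitability E₂/h₂ falls below the rate achievable on gnats alone: E₂/h₂ = λE₁/(1 + λh₁).
Solve for λ: λE₁h₂ = E₂(1 + λh₁) → λ(E₁h₂ − E₂h₁) = E₂ → λ = E₂/(E₁h₂ − E₂h₁).
λ = 4.7/(4.9×7.6 − 4.7×6.1) = 4.7/8.57 = 0.5484 per s.

0.548 per s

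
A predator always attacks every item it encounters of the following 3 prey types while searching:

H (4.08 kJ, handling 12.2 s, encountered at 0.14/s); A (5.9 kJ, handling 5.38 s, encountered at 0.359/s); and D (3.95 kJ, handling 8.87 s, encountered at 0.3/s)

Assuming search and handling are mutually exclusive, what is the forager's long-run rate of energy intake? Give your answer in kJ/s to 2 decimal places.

R = (0.14×4.08 + 0.359×5.9 + 0.3×3.95) / (1 + 0.14×12.2 + 0.359×5.38 + 0.3×8.87) = 3.874/7.3 = 0.5307 kJ/s.

0.53 kJ/s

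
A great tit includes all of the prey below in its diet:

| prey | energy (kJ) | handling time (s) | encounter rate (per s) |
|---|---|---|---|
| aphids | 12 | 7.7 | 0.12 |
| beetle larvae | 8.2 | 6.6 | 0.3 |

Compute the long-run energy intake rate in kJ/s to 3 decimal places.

0.999 kJ/s

R = Σλ_iE_i / (1 + Σλ_ih_i)
Numerator: 0.12×12 + 0.3×8.2 = 3.9
Denominator: 1 + 0.12×7.7 + 0.3×6.6 = 3.904
R = 3.9/3.904 = 0.999 kJ/s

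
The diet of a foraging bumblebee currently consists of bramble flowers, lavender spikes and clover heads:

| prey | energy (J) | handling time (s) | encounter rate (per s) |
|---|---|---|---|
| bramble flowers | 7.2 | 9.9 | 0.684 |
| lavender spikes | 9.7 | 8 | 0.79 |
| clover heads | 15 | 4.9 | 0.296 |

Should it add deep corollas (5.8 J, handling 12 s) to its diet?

No

Current rate: (0.684×7.2 + 0.79×9.7 + 0.296×15)/(1 + 0.684×9.9 + 0.79×8 + 0.296×4.9) = 1.096 J/s.
Profitability of deep corollas: 5.8/12 = 0.4833 J/s.
0.4833 < 1.096, so adding deep corollas would lower the average — exclude it.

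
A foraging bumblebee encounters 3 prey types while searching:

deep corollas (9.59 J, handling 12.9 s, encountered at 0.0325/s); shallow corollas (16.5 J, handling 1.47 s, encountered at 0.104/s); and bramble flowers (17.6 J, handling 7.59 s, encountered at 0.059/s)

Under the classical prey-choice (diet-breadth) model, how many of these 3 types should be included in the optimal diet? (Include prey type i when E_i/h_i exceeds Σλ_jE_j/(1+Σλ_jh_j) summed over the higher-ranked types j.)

Rank by E/h (J/s): shallow corollas 11.2, bramble flowers 2.32, deep corollas 0.743. Include each in turn until the next type's E/h falls below the running intake rate.
Rate on top 1: 1.488. bramble flowers: 2.32 > 1.488 → include.
Rate on top 2: 1.721. deep corollas: 0.743 < 1.721 → exclude; stop.
Optimal diet: shallow corollas, bramble flowers — 2 of 3 types.

2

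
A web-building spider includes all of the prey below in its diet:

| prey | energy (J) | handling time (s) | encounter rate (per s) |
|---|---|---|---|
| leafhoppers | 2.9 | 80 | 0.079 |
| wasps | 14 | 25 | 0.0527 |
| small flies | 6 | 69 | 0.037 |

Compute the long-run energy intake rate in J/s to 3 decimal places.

R = (0.079×2.9 + 0.0527×14 + 0.037×6) / (1 + 0.079×80 + 0.0527×25 + 0.037×69) = 1.189/11.19 = 0.1062 J/s.

0.106 J/s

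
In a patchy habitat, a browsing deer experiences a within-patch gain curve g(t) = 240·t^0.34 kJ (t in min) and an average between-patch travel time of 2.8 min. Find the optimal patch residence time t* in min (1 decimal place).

By the marginal value theorem, leave when the instantaneous gain rate g'(t) equals the habitat-wide average g(t)/(T + t).
g'(t) = 0.34·240·t^-0.66. Setting 0.34·240·t^-0.66 = 240·t^0.34/(2.8+t) gives 0.34(2.8+t) = t, so 0.66·t = 0.34×2.8.
t* = 0.34×2.8/0.66 = 1.442 min.

1.4 min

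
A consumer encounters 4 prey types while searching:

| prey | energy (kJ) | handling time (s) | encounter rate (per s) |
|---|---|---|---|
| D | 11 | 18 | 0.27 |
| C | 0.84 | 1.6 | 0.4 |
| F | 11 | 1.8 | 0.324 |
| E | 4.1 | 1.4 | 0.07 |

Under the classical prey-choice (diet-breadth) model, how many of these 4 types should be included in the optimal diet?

E/h in descending order: F 6.11, E 2.93, D 0.611, C 0.525 kJ/s. The optimal diet is the largest prefix of this list for which every included type satisfies E_i/h_i > R on the types above it.
Rate on top 1: 2.251. E: 2.93 > 2.251 → include.
Rate on top 2: 2.291. D: 0.611 < 2.291 → exclude; stop.
Optimal diet: F, E — 2 of 4 types.

2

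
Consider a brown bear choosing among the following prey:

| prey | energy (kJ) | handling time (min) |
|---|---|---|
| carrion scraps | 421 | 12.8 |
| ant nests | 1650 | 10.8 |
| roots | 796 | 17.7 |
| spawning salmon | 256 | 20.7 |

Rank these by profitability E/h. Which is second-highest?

roots

Profitability E/h (kJ/min): carrion scraps = 421/12.8 = 32.9, ant nests = 1650/10.8 = 153, roots = 796/17.7 = 45, spawning salmon = 256/20.7 = 12.4.
Ranked: ant nests > roots > carrion scraps > spawning salmon.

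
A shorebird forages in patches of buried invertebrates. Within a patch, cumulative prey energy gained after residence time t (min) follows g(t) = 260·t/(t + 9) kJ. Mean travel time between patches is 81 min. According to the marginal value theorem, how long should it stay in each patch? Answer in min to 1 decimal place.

27.0 min

Optimal t* satisfies g'(t*) = g(t*)/(T + t*).
g'(t) = 260·9/(t + 9)². Setting 260·9/(t+9)² = 260t/[(t+9)(81+t)] gives 9(81+t) = t(t+9), so t² = 9×81 = 729.
t* = √729 = 27 min.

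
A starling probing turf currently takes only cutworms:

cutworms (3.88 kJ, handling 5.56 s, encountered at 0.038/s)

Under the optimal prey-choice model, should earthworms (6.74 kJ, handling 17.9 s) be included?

Current rate: (0.038×3.88)/(1 + 0.038×5.56) = 0.1217 kJ/s.
Profitability of earthworms: 6.74/17.9 = 0.3765 kJ/s.
Since 0.3765 > R, including earthworms increases the long-run rate.

Yes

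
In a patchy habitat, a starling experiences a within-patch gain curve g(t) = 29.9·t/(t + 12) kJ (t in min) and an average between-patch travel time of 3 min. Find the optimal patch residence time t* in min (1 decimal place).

6.0 min

Optimal t* satisfies g'(t*) = g(t*)/(T + t*).
g'(t) = 29.9·12/(t + 12)². Setting 29.9·12/(t+12)² = 29.9t/[(t+12)(3+t)] gives 12(3+t) = t(t+12), so t² = 12×3 = 36.
t* = √36 = 6 min.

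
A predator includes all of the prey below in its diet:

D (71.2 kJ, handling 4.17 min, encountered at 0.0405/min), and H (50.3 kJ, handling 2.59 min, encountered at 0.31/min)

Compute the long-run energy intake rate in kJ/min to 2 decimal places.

Energy encountered per unit search time: 0.0405×71.2 + 0.31×50.3 = 18.48 kJ/min.
Handling time per unit search time: 0.0405×4.17 + 0.31×2.59 = 0.9718.
Rate = 18.48/(1 + 0.9718) = 9.37 kJ/min.

9.37 kJ/min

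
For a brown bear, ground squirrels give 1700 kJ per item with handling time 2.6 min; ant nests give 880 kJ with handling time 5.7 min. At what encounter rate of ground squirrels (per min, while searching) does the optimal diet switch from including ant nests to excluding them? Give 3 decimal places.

0.119 per min

At the threshold, the rate on ground squirrels alone equals the profitability of ant nests: λ·1700/(1 + λ·2.6) = 880/5.7 = 154.4.
Rearranging, λ(1700 − 154.4×2.6) = 154.4, so λ = 154.4/1299 = 0.1189 per min.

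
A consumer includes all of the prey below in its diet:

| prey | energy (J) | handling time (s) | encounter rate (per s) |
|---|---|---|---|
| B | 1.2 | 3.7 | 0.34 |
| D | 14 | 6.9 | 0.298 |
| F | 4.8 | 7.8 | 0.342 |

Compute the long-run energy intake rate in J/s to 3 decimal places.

0.891 J/s

R = (0.34×1.2 + 0.298×14 + 0.342×4.8) / (1 + 0.34×3.7 + 0.298×6.9 + 0.342×7.8) = 6.222/6.982 = 0.8911 J/s.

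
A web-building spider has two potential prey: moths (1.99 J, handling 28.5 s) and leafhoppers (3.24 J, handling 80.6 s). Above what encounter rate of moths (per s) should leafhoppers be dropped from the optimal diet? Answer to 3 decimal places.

Drop leafhoppers once their profitability E₂/h₂ falls below the rate achievable on moths alone: E₂/h₂ = λE₁/(1 + λh₁).
Solve for λ: λE₁h₂ = E₂(1 + λh₁) → λ(E₁h₂ − E₂h₁) = E₂ → λ = E₂/(E₁h₂ − E₂h₁).
λ = 3.24/(1.99×80.6 − 3.24×28.5) = 3.24/68.05 = 0.04761 per s.

0.048 per s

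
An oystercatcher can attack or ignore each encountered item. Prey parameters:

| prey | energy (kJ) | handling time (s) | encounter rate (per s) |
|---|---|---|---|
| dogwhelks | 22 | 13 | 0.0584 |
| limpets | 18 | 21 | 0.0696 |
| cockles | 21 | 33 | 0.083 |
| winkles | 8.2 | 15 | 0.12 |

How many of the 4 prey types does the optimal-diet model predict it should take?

E/h in descending order: dogwhelks 1.69, limpets 0.857, cockles 0.636, winkles 0.547 kJ/s. The optimal diet is the largest prefix of this list for which every included type satisfies E_i/h_i > R on the types above it.
Rate on top 1: 0.7303. limpets: 0.857 > 0.7303 → include.
Rate on top 2: 0.7879. cockles: 0.636 < 0.7879 → exclude; stop.
Optimal diet: dogwhelks, limpets — 2 of 4 types.

2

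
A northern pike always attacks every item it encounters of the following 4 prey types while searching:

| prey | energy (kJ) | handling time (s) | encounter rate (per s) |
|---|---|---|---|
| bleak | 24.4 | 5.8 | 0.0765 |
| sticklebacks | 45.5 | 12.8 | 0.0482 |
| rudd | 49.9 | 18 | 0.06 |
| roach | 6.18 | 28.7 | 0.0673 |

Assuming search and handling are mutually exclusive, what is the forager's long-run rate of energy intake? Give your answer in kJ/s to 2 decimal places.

1.47 kJ/s

Energy encountered per unit search time: 0.0765×24.4 + 0.0482×45.5 + 0.06×49.9 + 0.0673×6.18 = 7.47 kJ/s.
Handling time per unit search time: 0.0765×5.8 + 0.0482×12.8 + 0.06×18 + 0.0673×28.7 = 4.072.
Rate = 7.47/(1 + 4.072) = 1.473 kJ/s.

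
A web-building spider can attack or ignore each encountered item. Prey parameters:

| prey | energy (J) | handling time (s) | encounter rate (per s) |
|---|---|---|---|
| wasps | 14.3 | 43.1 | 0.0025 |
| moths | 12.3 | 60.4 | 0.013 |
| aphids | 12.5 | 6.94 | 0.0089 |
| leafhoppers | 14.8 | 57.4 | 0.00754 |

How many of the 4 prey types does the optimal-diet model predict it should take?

Profitabilities (E/h, J/s): aphids 1.8, wasps 0.332, leafhoppers 0.258, moths 0.204. Add prey in this order while the next type's profitability exceeds the intake rate on those already taken.
Rate on top 1: 0.1048. wasps: 0.332 > 0.1048 → include.
Rate on top 2: 0.1257. leafhoppers: 0.258 > 0.1257 → include.
Rate on top 3: 0.1614. moths: 0.204 > 0.1614 → include.
Optimal diet: aphids, wasps, leafhoppers, moths — 4 of 4 types.

4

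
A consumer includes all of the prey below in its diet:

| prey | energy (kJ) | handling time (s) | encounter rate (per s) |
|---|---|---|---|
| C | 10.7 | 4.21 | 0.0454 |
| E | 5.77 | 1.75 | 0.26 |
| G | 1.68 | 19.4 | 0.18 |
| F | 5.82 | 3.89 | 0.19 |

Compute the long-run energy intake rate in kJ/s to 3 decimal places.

Energy encountered per unit search time: 0.0454×10.7 + 0.26×5.77 + 0.18×1.68 + 0.19×5.82 = 3.394 kJ/s.
Handling time per unit search time: 0.0454×4.21 + 0.26×1.75 + 0.18×19.4 + 0.19×3.89 = 4.877.
Rate = 3.394/(1 + 4.877) = 0.5775 kJ/s.

0.578 kJ/s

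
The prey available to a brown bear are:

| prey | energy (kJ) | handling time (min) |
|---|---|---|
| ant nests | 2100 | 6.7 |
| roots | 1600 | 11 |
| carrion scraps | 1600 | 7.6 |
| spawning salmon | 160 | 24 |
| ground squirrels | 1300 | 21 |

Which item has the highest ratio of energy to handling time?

In descending order of E/h:
ant nests: 2100/6.7 = 313 kJ/min
carrion scraps: 1600/7.6 = 211 kJ/min
roots: 1600/11 = 145 kJ/min
ground squirrels: 1300/21 = 61.9 kJ/min
spawning salmon: 160/24 = 6.67 kJ/min

ant nests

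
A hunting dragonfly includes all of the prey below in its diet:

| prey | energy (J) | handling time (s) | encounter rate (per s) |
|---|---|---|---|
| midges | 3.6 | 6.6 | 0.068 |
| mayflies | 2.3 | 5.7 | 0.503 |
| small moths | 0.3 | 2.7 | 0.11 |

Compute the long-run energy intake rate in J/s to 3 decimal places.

0.311 J/s

R = (0.068×3.6 + 0.503×2.3 + 0.11×0.3) / (1 + 0.068×6.6 + 0.503×5.7 + 0.11×2.7) = 1.435/4.613 = 0.311 J/s.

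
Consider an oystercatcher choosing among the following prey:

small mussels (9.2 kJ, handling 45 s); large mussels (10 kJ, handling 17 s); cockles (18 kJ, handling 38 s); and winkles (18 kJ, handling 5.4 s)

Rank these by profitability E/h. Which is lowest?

small mussels

Profitability E/h (kJ/s): small mussels = 9.2/45 = 0.204, large mussels = 10/17 = 0.588, cockles = 18/38 = 0.474, winkles = 18/5.4 = 3.33.
Ranked: winkles > large mussels > cockles > small mussels.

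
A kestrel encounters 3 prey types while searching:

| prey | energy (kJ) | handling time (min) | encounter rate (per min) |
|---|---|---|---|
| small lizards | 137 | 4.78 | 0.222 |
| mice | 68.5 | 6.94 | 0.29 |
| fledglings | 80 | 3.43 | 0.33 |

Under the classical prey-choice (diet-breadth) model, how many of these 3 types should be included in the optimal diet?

2

E/h in descending order: small lizards 28.7, fledglings 23.3, mice 9.87 kJ/min. The optimal diet is the largest prefix of this list for which every included type satisfies E_i/h_i > R on the types above it.
Rate on top 1: 14.76. fledglings: 23.3 > 14.76 → include.
Rate on top 2: 17.79. mice: 9.87 < 17.79 → exclude; stop.
Optimal diet: small lizards, fledglings — 2 of 3 types.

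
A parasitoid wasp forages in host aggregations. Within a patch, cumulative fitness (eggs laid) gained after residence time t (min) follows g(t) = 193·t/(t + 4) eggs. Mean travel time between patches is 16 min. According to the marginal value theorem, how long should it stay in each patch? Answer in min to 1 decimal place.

8.0 min

Optimal t* satisfies g'(t*) = g(t*)/(T + t*).
g'(t) = 193·4/(t + 4)². Setting 193·4/(t+4)² = 193t/[(t+4)(16+t)] gives 4(16+t) = t(t+4), so t² = 4×16 = 64.
t* = √64 = 8 min.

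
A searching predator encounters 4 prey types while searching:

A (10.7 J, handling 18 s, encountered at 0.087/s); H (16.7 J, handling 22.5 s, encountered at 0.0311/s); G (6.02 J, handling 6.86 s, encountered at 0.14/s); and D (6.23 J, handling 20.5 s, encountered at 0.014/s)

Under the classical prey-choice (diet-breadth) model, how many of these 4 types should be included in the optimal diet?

Profitabilities (E/h, J/s): G 0.878, H 0.742, A 0.594, D 0.304. Add prey in this order while the next type's profitability exceeds the intake rate on those already taken.
Rate on top 1: 0.4299. H: 0.742 > 0.4299 → include.
Rate on top 2: 0.5121. A: 0.594 > 0.5121 → include.
Rate on top 3: 0.5426. D: 0.304 < 0.5426 → exclude; stop.
Optimal diet: G, H, A — 3 of 4 types.

3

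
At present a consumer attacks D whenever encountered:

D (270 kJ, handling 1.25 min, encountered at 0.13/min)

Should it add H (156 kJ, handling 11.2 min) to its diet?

On D alone, R = ΣλE/(1+Σλh) = 35.1/1.163 = 30.19 kJ/min.
Profitability of H: 156/11.2 = 13.93 kJ/min.
Since 13.93 < R, time spent handling H is better spent searching.

No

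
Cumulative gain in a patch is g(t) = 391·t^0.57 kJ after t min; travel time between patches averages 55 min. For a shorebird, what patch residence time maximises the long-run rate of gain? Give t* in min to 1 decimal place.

72.9 min

By the marginal value theorem, leave when the instantaneous gain rate g'(t) equals the habitat-wide average g(t)/(T + t).
g'(t) = 0.57·391·t^-0.43. Setting 0.57·391·t^-0.43 = 391·t^0.57/(55+t) gives 0.57(55+t) = t, so 0.43·t = 0.57×55.
t* = 0.57×55/0.43 = 72.91 min.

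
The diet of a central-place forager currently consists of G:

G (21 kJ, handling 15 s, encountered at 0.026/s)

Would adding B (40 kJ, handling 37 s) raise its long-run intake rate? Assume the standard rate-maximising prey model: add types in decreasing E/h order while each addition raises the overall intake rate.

Intake rate on the current diet: R = (0.026×21) / (1 + 0.026×15) = 0.546/1.39 = 0.3928 kJ/s.
B: E/h = 40/37 = 1.081 kJ/s.
1.081 > 0.3928, so adding B raises the average — include it.

Yes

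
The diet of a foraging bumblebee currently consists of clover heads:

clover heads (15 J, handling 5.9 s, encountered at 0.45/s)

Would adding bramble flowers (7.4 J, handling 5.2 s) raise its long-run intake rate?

On clover heads alone, R = ΣλE/(1+Σλh) = 6.75/3.655 = 1.847 J/s.
bramble flowers: E/h = 7.4/5.2 = 1.423 J/s.
1.423 < 1.847, so adding bramble flowers would lower the average — exclude it.

No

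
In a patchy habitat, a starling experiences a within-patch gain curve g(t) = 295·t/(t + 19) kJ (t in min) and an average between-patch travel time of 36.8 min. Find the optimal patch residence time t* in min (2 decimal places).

Optimal t* satisfies g'(t*) = g(t*)/(T + t*).
g'(t) = 295·19/(t + 19)². Setting 295·19/(t+19)² = 295t/[(t+19)(36.8+t)] gives 19(36.8+t) = t(t+19), so t² = 19×36.8 = 699.2.
t* = √699.2 = 26.44 min.

26.44 min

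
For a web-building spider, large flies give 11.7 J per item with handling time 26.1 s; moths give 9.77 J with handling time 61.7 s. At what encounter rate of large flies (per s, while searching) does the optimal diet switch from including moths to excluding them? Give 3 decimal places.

0.021 per s

Drop moths once their profitability E₂/h₂ falls below the rate achievable on large flies alone: E₂/h₂ = λE₁/(1 + λh₁).
Solve for λ: λE₁h₂ = E₂(1 + λh₁) → λ(E₁h₂ − E₂h₁) = E₂ → λ = E₂/(E₁h₂ − E₂h₁).
λ = 9.77/(11.7×61.7 − 9.77×26.1) = 9.77/466.9 = 0.02093 per s.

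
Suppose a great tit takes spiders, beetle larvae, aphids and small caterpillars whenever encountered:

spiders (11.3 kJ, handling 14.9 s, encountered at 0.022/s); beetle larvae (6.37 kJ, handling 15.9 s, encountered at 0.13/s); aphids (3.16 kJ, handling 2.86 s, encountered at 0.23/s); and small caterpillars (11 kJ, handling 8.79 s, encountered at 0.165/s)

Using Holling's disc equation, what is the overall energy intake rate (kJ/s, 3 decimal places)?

R = Σλ_iE_i / (1 + Σλ_ih_i)
Numerator: 0.022×11.3 + 0.13×6.37 + 0.23×3.16 + 0.165×11 = 3.619
Denominator: 1 + 0.022×14.9 + 0.13×15.9 + 0.23×2.86 + 0.165×8.79 = 5.503
R = 3.619/5.503 = 0.6576 kJ/s

0.658 kJ/s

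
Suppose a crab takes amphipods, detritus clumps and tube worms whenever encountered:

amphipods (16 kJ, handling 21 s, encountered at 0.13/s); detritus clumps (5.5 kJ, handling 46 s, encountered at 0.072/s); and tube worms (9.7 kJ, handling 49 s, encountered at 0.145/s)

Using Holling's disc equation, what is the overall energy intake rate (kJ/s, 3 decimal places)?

R = (0.13×16 + 0.072×5.5 + 0.145×9.7) / (1 + 0.13×21 + 0.072×46 + 0.145×49) = 3.882/14.15 = 0.2744 kJ/s.

0.274 kJ/s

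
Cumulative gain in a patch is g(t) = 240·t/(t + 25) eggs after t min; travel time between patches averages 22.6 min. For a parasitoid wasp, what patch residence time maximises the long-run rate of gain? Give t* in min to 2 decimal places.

23.77 min

Optimal t* satisfies g'(t*) = g(t*)/(T + t*).
g'(t) = 240·25/(t + 25)². Setting 240·25/(t+25)² = 240t/[(t+25)(22.6+t)] gives 25(22.6+t) = t(t+25), so t² = 25×22.6 = 565.
t* = √565 = 23.77 min.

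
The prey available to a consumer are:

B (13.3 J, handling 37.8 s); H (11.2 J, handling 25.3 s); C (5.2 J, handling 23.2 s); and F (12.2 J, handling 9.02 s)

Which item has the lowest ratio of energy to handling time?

Profitability E/h (J/s): B = 13.3/37.8 = 0.352, H = 11.2/25.3 = 0.443, C = 5.2/23.2 = 0.224, F = 12.2/9.02 = 1.35.
Ranked: F > H > B > C.

C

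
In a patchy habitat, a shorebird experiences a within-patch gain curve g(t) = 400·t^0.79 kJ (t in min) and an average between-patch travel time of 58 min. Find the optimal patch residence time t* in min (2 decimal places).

Maximise g(t)/(T+t): set derivative to zero → g'(t)(T+t) = g(t).
g'(t) = 0.79·400·t^-0.21. Setting 0.79·400·t^-0.21 = 400·t^0.79/(58+t) gives 0.79(58+t) = t, so 0.21·t = 0.79×58.
t* = 0.79×58/0.21 = 218.2 min.

218.19 min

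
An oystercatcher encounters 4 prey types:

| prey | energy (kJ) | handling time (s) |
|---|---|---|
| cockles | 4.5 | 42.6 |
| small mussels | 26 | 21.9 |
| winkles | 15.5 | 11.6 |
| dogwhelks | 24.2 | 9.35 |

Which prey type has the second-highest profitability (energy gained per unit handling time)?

In descending order of E/h:
dogwhelks: 24.2/9.35 = 2.59 kJ/s
winkles: 15.5/11.6 = 1.34 kJ/s
small mussels: 26/21.9 = 1.19 kJ/s
cockles: 4.5/42.6 = 0.106 kJ/s

winkles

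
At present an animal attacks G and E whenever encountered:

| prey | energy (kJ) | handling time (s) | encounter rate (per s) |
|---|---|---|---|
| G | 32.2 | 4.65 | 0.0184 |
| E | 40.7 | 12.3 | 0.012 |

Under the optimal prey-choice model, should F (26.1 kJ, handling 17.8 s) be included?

Yes

Intake rate on the current diet: R = (0.0184×32.2 + 0.012×40.7) / (1 + 0.0184×4.65 + 0.012×12.3) = 1.081/1.233 = 0.8765 kJ/s.
Profitability of F: 26.1/17.8 = 1.466 kJ/s.
1.466 > 0.8765, so adding F raises the average — include it.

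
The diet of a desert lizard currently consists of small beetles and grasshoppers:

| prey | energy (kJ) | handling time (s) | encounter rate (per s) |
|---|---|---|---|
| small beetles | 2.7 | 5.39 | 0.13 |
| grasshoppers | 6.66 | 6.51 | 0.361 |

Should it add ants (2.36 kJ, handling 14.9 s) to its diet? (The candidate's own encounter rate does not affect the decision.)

Current rate: (0.13×2.7 + 0.361×6.66)/(1 + 0.13×5.39 + 0.361×6.51) = 0.6802 kJ/s.
Profitability of ants: 2.36/14.9 = 0.1584 kJ/s.
Since 0.1584 < R, time spent handling ants is better spent searching.

No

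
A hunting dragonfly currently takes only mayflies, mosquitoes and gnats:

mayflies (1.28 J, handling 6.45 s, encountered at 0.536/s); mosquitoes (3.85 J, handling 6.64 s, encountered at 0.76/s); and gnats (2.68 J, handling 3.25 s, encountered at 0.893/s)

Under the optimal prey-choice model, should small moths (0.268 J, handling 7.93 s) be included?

Intake rate on the current diet: R = (0.536×1.28 + 0.76×3.85 + 0.893×2.68) / (1 + 0.536×6.45 + 0.76×6.64 + 0.893×3.25) = 6.005/12.41 = 0.4841 J/s.
Profitability of small moths: 0.268/7.93 = 0.0338 J/s.
0.0338 < 0.4841, so adding small moths would lower the average — exclude it.

No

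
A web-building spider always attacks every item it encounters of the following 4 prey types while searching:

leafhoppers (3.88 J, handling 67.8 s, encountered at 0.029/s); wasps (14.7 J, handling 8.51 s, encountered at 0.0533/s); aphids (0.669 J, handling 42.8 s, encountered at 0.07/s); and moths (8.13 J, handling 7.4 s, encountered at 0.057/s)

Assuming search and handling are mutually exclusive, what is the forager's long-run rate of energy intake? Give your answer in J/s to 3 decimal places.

Energy encountered per unit search time: 0.029×3.88 + 0.0533×14.7 + 0.07×0.669 + 0.057×8.13 = 1.406 J/s.
Handling time per unit search time: 0.029×67.8 + 0.0533×8.51 + 0.07×42.8 + 0.057×7.4 = 5.838.
Rate = 1.406/(1 + 5.838) = 0.2057 J/s.

0.206 J/s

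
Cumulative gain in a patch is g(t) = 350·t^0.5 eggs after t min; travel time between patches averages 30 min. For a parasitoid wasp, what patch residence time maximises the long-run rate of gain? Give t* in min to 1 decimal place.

30.0 min

By the marginal value theorem, leave when the instantaneous gain rate g'(t) equals the habitat-wide average g(t)/(T + t).
g'(t) = 0.5·350·t^-0.5. Setting 0.5·350·t^-0.5 = 350·t^0.5/(30+t) gives 0.5(30+t) = t, so 0.50·t = 0.5×30.
t* = 0.5×30/0.50 = 30 min.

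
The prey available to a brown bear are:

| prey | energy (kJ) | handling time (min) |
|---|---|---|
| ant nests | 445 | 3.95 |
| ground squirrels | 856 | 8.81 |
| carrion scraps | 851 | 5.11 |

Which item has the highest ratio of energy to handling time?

In descending order of E/h:
carrion scraps: 851/5.11 = 167 kJ/min
ant nests: 445/3.95 = 113 kJ/min
ground squirrels: 856/8.81 = 97.2 kJ/min

carrion scraps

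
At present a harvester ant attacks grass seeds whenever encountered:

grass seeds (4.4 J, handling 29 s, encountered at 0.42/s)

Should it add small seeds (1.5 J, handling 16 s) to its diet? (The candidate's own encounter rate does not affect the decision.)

Intake rate on the current diet: R = (0.42×4.4) / (1 + 0.42×29) = 1.848/13.18 = 0.1402 J/s.
small seeds: E/h = 1.5/16 = 0.09375 J/s.
Since 0.09375 < R, time spent handling small seeds is better spent searching.

No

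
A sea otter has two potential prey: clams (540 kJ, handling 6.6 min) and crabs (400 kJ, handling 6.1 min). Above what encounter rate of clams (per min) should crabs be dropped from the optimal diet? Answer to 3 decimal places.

0.612 per min

The zero-one rule: include crabs iff E₂/h₂ > λE₁/(1+λh₁). Equality gives the switch point.
λE₁h₂ = E₂ + λE₂h₁ ⇒ λ = E₂/(E₁h₂ − E₂h₁) = 400/(3294 − 2640) = 0.6116 per min.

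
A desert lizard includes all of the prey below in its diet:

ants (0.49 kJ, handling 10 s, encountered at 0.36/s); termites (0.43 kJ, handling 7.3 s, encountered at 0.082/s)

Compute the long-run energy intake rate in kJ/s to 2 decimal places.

0.04 kJ/s

R = Σλ_iE_i / (1 + Σλ_ih_i)
Numerator: 0.36×0.49 + 0.082×0.43 = 0.2117
Denominator: 1 + 0.36×10 + 0.082×7.3 = 5.199
R = 0.2117/5.199 = 0.04071 kJ/s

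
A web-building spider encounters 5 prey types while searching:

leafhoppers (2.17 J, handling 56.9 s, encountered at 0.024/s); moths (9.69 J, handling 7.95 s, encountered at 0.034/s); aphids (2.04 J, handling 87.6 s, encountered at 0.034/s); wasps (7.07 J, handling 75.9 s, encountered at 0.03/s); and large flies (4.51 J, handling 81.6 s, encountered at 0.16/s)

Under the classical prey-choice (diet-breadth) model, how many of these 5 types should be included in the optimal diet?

1

Profitabilities (E/h, J/s): moths 1.22, wasps 0.0931, large flies 0.0553, leafhoppers 0.0381, aphids 0.0233. Add prey in this order while the next type's profitability exceeds the intake rate on those already taken.
Rate on top 1: 0.2594. wasps: 0.0931 < 0.2594 → exclude; stop.
Optimal diet: moths — 1 of 5 types.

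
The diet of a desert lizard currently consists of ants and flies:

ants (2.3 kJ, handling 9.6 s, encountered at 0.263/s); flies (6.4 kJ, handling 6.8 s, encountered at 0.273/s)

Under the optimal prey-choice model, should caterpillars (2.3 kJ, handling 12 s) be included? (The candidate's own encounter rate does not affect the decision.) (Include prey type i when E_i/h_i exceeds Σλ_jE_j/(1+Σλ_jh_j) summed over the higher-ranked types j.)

Current rate: (0.263×2.3 + 0.273×6.4)/(1 + 0.263×9.6 + 0.273×6.8) = 0.4371 kJ/s.
Profitability of caterpillars: 2.3/12 = 0.1917 kJ/s.
0.1917 < 0.4371, so adding caterpillars would lower the average — exclude it.

No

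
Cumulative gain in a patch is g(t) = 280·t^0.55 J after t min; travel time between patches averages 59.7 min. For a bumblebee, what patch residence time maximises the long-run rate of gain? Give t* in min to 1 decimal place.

73.0 min

Optimal t* satisfies g'(t*) = g(t*)/(T + t*).
g'(t) = 0.55·280·t^-0.45. Setting 0.55·280·t^-0.45 = 280·t^0.55/(59.7+t) gives 0.55(59.7+t) = t, so 0.45·t = 0.55×59.7.
t* = 0.55×59.7/0.45 = 72.97 min.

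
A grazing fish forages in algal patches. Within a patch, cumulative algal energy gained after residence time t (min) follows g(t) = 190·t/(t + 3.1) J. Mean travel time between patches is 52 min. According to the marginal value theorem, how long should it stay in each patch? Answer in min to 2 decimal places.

Optimal t* satisfies g'(t*) = g(t*)/(T + t*).
g'(t) = 190·3.1/(t + 3.1)². Setting 190·3.1/(t+3.1)² = 190t/[(t+3.1)(52+t)] gives 3.1(52+t) = t(t+3.1), so t² = 3.1×52 = 161.2.
t* = √161.2 = 12.7 min.

12.70 min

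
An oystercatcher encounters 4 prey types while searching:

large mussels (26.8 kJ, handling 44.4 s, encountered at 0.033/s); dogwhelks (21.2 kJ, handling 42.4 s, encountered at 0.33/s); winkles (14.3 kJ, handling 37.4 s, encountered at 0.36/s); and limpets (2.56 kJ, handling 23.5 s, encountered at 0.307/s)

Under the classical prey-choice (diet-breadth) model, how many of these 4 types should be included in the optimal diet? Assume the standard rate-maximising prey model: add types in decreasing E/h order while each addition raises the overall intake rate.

2

Profitabilities (E/h, kJ/s): large mussels 0.604, dogwhelks 0.5, winkles 0.382, limpets 0.109. Add prey in this order while the next type's profitability exceeds the intake rate on those already taken.
Rate on top 1: 0.3588. dogwhelks: 0.5 > 0.3588 → include.
Rate on top 2: 0.4788. winkles: 0.382 < 0.4788 → exclude; stop.
Optimal diet: large mussels, dogwhelks — 2 of 4 types.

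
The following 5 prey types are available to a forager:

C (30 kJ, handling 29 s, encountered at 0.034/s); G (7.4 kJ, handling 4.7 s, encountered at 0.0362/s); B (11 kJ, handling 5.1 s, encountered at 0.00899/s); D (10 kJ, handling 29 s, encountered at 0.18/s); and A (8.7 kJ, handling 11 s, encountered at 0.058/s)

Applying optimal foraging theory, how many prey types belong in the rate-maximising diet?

Rank by E/h (kJ/s): B 2.16, G 1.57, C 1.03, A 0.791, D 0.345. Include each in turn until the next type's E/h falls below the running intake rate.
Rate on top 1: 0.09455. G: 1.57 > 0.09455 → include.
Rate on top 2: 0.3016. C: 1.03 > 0.3016 → include.
Rate on top 3: 0.6298. A: 0.791 > 0.6298 → include.
Rate on top 4: 0.666. D: 0.345 < 0.666 → exclude; stop.
Optimal diet: B, G, C, A — 4 of 5 types.

4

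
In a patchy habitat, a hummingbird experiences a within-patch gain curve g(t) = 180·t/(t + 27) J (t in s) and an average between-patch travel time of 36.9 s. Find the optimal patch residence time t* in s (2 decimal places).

31.56 s

Maximise g(t)/(T+t): set derivative to zero → g'(t)(T+t) = g(t).
g'(t) = 180·27/(t + 27)². Setting 180·27/(t+27)² = 180t/[(t+27)(36.9+t)] gives 27(36.9+t) = t(t+27), so t² = 27×36.9 = 996.3.
t* = √996.3 = 31.56 s.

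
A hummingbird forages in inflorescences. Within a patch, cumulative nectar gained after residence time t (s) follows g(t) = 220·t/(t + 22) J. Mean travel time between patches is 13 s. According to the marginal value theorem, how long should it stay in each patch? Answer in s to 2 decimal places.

16.91 s

By the marginal value theorem, leave when the instantaneous gain rate g'(t) equals the habitat-wide average g(t)/(T + t).
g'(t) = 220·22/(t + 22)². Setting 220·22/(t+22)² = 220t/[(t+22)(13+t)] gives 22(13+t) = t(t+22), so t² = 22×13 = 286.
t* = √286 = 16.91 s.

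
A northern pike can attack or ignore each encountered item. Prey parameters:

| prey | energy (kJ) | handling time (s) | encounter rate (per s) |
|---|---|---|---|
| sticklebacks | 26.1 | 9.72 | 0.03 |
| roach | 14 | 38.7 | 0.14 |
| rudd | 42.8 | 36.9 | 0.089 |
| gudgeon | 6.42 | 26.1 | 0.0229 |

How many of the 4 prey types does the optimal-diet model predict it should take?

Profitabilities (E/h, kJ/s): sticklebacks 2.69, rudd 1.16, roach 0.362, gudgeon 0.246. Add prey in this order while the next type's profitability exceeds the intake rate on those already taken.
Rate on top 1: 0.6062. rudd: 1.16 > 0.6062 → include.
Rate on top 2: 1.004. roach: 0.362 < 1.004 → exclude; stop.
Optimal diet: sticklebacks, rudd — 2 of 4 types.

2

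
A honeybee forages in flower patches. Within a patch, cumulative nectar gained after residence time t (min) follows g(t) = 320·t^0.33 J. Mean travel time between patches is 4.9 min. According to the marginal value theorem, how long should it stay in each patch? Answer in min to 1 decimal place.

By the marginal value theorem, leave when the instantaneous gain rate g'(t) equals the habitat-wide average g(t)/(T + t).
g'(t) = 0.33·320·t^-0.67. Setting 0.33·320·t^-0.67 = 320·t^0.33/(4.9+t) gives 0.33(4.9+t) = t, so 0.67·t = 0.33×4.9.
t* = 0.33×4.9/0.67 = 2.413 min.

2.4 min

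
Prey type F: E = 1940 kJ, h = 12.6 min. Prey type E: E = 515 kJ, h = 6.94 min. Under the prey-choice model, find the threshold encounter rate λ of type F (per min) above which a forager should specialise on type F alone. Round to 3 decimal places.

The zero-one rule: include type E iff E₂/h₂ > λE₁/(1+λh₁). Equality gives the switch point.
λE₁h₂ = E₂ + λE₂h₁ ⇒ λ = E₂/(E₁h₂ − E₂h₁) = 515/(1.346e+04 − 6489) = 0.07384 per min.

0.074 per min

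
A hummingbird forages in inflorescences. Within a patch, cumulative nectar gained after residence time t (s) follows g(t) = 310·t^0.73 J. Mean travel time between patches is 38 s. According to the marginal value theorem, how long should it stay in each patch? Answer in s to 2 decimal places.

102.74 s

By the marginal value theorem, leave when the instantaneous gain rate g'(t) equals the habitat-wide average g(t)/(T + t).
g'(t) = 0.73·310·t^-0.27. Setting 0.73·310·t^-0.27 = 310·t^0.73/(38+t) gives 0.73(38+t) = t, so 0.27·t = 0.73×38.
t* = 0.73×38/0.27 = 102.7 s.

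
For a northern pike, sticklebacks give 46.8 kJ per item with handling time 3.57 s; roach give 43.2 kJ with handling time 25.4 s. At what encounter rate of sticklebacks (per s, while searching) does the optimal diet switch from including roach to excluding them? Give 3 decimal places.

0.042 per s

Drop roach once their profitability E₂/h₂ falls below the rate achievable on sticklebacks alone: E₂/h₂ = λE₁/(1 + λh₁).
Solve for λ: λE₁h₂ = E₂(1 + λh₁) → λ(E₁h₂ − E₂h₁) = E₂ → λ = E₂/(E₁h₂ − E₂h₁).
λ = 43.2/(46.8×25.4 − 43.2×3.57) = 43.2/1034 = 0.04176 per s.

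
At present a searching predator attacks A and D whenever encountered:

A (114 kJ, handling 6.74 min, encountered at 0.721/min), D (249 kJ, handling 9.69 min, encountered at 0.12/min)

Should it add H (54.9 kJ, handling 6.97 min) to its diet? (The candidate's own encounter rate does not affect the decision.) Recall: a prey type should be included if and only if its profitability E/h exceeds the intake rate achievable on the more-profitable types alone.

Intake rate on the current diet: R = (0.721×114 + 0.12×249) / (1 + 0.721×6.74 + 0.12×9.69) = 112.1/7.022 = 15.96 kJ/min.
H: E/h = 54.9/6.97 = 7.877 kJ/min.
Since 7.877 < R, time spent handling H is better spent searching.

No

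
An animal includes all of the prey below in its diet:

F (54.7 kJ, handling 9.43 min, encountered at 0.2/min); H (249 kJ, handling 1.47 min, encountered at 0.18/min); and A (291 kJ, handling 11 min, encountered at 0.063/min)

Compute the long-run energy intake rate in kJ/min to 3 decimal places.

R = Σλ_iE_i / (1 + Σλ_ih_i)
Numerator: 0.2×54.7 + 0.18×249 + 0.063×291 = 74.09
Denominator: 1 + 0.2×9.43 + 0.18×1.47 + 0.063×11 = 3.844
R = 74.09/3.844 = 19.28 kJ/min

19.277 kJ/min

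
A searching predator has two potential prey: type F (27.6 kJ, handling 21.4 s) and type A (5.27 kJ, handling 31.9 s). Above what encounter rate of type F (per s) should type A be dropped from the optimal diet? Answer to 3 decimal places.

At the threshold, the rate on type F alone equals the profitability of type A: λ·27.6/(1 + λ·21.4) = 5.27/31.9 = 0.1652.
Rearranging, λ(27.6 − 0.1652×21.4) = 0.1652, so λ = 0.1652/24.06 = 0.006865 per s.

0.007 per s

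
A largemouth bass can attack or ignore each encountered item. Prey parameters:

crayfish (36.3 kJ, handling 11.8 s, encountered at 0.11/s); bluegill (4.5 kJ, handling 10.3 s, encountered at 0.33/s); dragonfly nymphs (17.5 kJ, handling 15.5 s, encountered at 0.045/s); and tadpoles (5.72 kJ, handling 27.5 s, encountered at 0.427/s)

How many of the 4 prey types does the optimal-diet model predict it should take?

1

E/h in descending order: crayfish 3.08, dragonfly nymphs 1.13, bluegill 0.437, tadpoles 0.208 kJ/s. The optimal diet is the largest prefix of this list for which every included type satisfies E_i/h_i > R on the types above it.
Rate on top 1: 1.738. dragonfly nymphs: 1.13 < 1.738 → exclude; stop.
Optimal diet: crayfish — 1 of 4 types.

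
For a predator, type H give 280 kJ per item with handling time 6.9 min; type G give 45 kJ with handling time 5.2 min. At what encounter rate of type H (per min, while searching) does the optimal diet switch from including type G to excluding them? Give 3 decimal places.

Drop type G once their profitability E₂/h₂ falls below the rate achievable on type H alone: E₂/h₂ = λE₁/(1 + λh₁).
Solve for λ: λE₁h₂ = E₂(1 + λh₁) → λ(E₁h₂ − E₂h₁) = E₂ → λ = E₂/(E₁h₂ − E₂h₁).
λ = 45/(280×5.2 − 45×6.9) = 45/1146 = 0.03928 per min.

0.039 per min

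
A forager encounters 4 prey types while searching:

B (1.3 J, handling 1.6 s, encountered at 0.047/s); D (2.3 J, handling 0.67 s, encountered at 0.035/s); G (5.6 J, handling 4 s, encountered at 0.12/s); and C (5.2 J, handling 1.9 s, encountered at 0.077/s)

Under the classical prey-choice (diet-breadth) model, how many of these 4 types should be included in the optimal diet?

4

E/h in descending order: D 3.43, C 2.74, G 1.4, B 0.812 J/s. The optimal diet is the largest prefix of this list for which every included type satisfies E_i/h_i > R on the types above it.
Rate on top 1: 0.07866. C: 2.74 > 0.07866 → include.
Rate on top 2: 0.4111. G: 1.4 > 0.4111 → include.
Rate on top 3: 0.6988. B: 0.812 > 0.6988 → include.
Optimal diet: D, C, G, B — 4 of 4 types.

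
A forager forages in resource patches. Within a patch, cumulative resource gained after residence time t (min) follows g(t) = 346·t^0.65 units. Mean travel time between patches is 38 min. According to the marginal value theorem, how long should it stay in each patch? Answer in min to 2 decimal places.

70.57 min

By the marginal value theorem, leave when the instantaneous gain rate g'(t) equals the habitat-wide average g(t)/(T + t).
g'(t) = 0.65·346·t^-0.35. Setting 0.65·346·t^-0.35 = 346·t^0.65/(38+t) gives 0.65(38+t) = t, so 0.35·t = 0.65×38.
t* = 0.65×38/0.35 = 70.57 min.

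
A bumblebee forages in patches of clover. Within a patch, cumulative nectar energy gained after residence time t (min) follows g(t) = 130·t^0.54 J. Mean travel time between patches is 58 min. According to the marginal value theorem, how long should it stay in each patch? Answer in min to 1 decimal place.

68.1 min

Maximise g(t)/(T+t): set derivative to zero → g'(t)(T+t) = g(t).
g'(t) = 0.54·130·t^-0.46. Setting 0.54·130·t^-0.46 = 130·t^0.54/(58+t) gives 0.54(58+t) = t, so 0.46·t = 0.54×58.
t* = 0.54×58/0.46 = 68.09 min.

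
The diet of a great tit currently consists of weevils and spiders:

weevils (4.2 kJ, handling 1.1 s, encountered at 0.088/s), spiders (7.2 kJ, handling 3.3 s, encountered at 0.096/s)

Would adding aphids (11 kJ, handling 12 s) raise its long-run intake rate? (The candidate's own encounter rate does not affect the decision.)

Yes

On weevils and spiders alone, R = ΣλE/(1+Σλh) = 1.061/1.414 = 0.7504 kJ/s.
aphids: E/h = 11/12 = 0.9167 kJ/s.
Since 0.9167 > R, including aphids increases the long-run rate.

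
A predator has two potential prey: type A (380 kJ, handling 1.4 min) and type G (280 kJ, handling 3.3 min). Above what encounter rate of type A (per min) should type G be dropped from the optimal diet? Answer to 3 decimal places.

The zero-one rule: include type G iff E₂/h₂ > λE₁/(1+λh₁). Equality gives the switch point.
λE₁h₂ = E₂ + λE₂h₁ ⇒ λ = E₂/(E₁h₂ − E₂h₁) = 280/(1254 − 392) = 0.3248 per min.

0.325 per min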